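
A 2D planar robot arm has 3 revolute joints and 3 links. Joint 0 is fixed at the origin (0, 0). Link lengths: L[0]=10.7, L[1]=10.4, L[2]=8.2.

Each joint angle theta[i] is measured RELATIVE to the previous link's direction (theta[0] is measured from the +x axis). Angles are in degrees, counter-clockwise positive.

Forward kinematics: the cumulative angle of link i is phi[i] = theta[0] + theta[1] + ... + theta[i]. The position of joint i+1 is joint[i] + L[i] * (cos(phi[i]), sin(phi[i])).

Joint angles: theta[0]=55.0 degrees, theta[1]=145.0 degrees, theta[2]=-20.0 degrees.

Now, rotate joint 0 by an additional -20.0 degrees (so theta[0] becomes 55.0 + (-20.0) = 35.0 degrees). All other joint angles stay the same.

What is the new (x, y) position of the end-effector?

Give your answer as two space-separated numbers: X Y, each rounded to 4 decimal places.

joint[0] = (0.0000, 0.0000)  (base)
link 0: phi[0] = 35 = 35 deg
  cos(35 deg) = 0.8192, sin(35 deg) = 0.5736
  joint[1] = (0.0000, 0.0000) + 10.7 * (0.8192, 0.5736) = (0.0000 + 8.7649, 0.0000 + 6.1373) = (8.7649, 6.1373)
link 1: phi[1] = 35 + 145 = 180 deg
  cos(180 deg) = -1.0000, sin(180 deg) = 0.0000
  joint[2] = (8.7649, 6.1373) + 10.4 * (-1.0000, 0.0000) = (8.7649 + -10.4000, 6.1373 + 0.0000) = (-1.6351, 6.1373)
link 2: phi[2] = 35 + 145 + -20 = 160 deg
  cos(160 deg) = -0.9397, sin(160 deg) = 0.3420
  joint[3] = (-1.6351, 6.1373) + 8.2 * (-0.9397, 0.3420) = (-1.6351 + -7.7055, 6.1373 + 2.8046) = (-9.3406, 8.9418)
End effector: (-9.3406, 8.9418)

Answer: -9.3406 8.9418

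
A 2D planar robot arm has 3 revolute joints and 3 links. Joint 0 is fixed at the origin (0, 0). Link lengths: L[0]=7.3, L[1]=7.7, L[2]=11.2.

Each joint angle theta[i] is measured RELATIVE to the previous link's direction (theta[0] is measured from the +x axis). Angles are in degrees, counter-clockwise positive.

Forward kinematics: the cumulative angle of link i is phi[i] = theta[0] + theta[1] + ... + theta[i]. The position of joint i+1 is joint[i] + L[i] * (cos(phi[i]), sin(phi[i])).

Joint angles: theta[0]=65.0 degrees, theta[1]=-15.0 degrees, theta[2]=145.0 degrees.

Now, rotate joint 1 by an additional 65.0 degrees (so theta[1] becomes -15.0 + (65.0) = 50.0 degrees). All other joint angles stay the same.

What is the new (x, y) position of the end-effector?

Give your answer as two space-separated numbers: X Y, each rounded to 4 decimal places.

joint[0] = (0.0000, 0.0000)  (base)
link 0: phi[0] = 65 = 65 deg
  cos(65 deg) = 0.4226, sin(65 deg) = 0.9063
  joint[1] = (0.0000, 0.0000) + 7.3 * (0.4226, 0.9063) = (0.0000 + 3.0851, 0.0000 + 6.6160) = (3.0851, 6.6160)
link 1: phi[1] = 65 + 50 = 115 deg
  cos(115 deg) = -0.4226, sin(115 deg) = 0.9063
  joint[2] = (3.0851, 6.6160) + 7.7 * (-0.4226, 0.9063) = (3.0851 + -3.2542, 6.6160 + 6.9786) = (-0.1690, 13.5946)
link 2: phi[2] = 65 + 50 + 145 = 260 deg
  cos(260 deg) = -0.1736, sin(260 deg) = -0.9848
  joint[3] = (-0.1690, 13.5946) + 11.2 * (-0.1736, -0.9848) = (-0.1690 + -1.9449, 13.5946 + -11.0298) = (-2.1139, 2.5648)
End effector: (-2.1139, 2.5648)

Answer: -2.1139 2.5648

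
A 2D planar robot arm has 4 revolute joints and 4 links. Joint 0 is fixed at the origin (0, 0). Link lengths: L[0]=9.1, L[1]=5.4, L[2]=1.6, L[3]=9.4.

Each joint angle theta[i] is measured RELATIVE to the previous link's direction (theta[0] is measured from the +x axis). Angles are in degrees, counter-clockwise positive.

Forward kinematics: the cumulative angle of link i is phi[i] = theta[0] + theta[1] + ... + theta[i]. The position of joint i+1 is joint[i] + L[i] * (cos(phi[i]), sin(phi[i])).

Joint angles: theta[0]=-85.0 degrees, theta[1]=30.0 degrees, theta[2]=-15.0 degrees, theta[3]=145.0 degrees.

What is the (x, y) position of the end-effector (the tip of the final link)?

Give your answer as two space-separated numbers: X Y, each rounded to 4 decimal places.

joint[0] = (0.0000, 0.0000)  (base)
link 0: phi[0] = -85 = -85 deg
  cos(-85 deg) = 0.0872, sin(-85 deg) = -0.9962
  joint[1] = (0.0000, 0.0000) + 9.1 * (0.0872, -0.9962) = (0.0000 + 0.7931, 0.0000 + -9.0654) = (0.7931, -9.0654)
link 1: phi[1] = -85 + 30 = -55 deg
  cos(-55 deg) = 0.5736, sin(-55 deg) = -0.8192
  joint[2] = (0.7931, -9.0654) + 5.4 * (0.5736, -0.8192) = (0.7931 + 3.0973, -9.0654 + -4.4234) = (3.8904, -13.4888)
link 2: phi[2] = -85 + 30 + -15 = -70 deg
  cos(-70 deg) = 0.3420, sin(-70 deg) = -0.9397
  joint[3] = (3.8904, -13.4888) + 1.6 * (0.3420, -0.9397) = (3.8904 + 0.5472, -13.4888 + -1.5035) = (4.4377, -14.9923)
link 3: phi[3] = -85 + 30 + -15 + 145 = 75 deg
  cos(75 deg) = 0.2588, sin(75 deg) = 0.9659
  joint[4] = (4.4377, -14.9923) + 9.4 * (0.2588, 0.9659) = (4.4377 + 2.4329, -14.9923 + 9.0797) = (6.8706, -5.9126)
End effector: (6.8706, -5.9126)

Answer: 6.8706 -5.9126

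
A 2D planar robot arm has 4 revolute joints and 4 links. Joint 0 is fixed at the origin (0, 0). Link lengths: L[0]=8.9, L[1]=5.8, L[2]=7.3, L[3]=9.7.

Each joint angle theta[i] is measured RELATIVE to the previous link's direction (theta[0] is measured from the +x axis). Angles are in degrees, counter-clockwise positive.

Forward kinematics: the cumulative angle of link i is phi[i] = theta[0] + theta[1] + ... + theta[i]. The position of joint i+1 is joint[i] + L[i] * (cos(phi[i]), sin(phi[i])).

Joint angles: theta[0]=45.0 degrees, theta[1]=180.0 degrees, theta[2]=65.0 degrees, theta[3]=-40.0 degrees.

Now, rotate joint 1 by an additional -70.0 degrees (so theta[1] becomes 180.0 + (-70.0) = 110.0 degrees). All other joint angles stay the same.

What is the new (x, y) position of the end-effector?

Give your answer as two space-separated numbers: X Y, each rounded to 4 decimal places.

Answer: -14.2555 4.0521

Derivation:
joint[0] = (0.0000, 0.0000)  (base)
link 0: phi[0] = 45 = 45 deg
  cos(45 deg) = 0.7071, sin(45 deg) = 0.7071
  joint[1] = (0.0000, 0.0000) + 8.9 * (0.7071, 0.7071) = (0.0000 + 6.2933, 0.0000 + 6.2933) = (6.2933, 6.2933)
link 1: phi[1] = 45 + 110 = 155 deg
  cos(155 deg) = -0.9063, sin(155 deg) = 0.4226
  joint[2] = (6.2933, 6.2933) + 5.8 * (-0.9063, 0.4226) = (6.2933 + -5.2566, 6.2933 + 2.4512) = (1.0367, 8.7444)
link 2: phi[2] = 45 + 110 + 65 = 220 deg
  cos(220 deg) = -0.7660, sin(220 deg) = -0.6428
  joint[3] = (1.0367, 8.7444) + 7.3 * (-0.7660, -0.6428) = (1.0367 + -5.5921, 8.7444 + -4.6923) = (-4.5555, 4.0521)
link 3: phi[3] = 45 + 110 + 65 + -40 = 180 deg
  cos(180 deg) = -1.0000, sin(180 deg) = 0.0000
  joint[4] = (-4.5555, 4.0521) + 9.7 * (-1.0000, 0.0000) = (-4.5555 + -9.7000, 4.0521 + 0.0000) = (-14.2555, 4.0521)
End effector: (-14.2555, 4.0521)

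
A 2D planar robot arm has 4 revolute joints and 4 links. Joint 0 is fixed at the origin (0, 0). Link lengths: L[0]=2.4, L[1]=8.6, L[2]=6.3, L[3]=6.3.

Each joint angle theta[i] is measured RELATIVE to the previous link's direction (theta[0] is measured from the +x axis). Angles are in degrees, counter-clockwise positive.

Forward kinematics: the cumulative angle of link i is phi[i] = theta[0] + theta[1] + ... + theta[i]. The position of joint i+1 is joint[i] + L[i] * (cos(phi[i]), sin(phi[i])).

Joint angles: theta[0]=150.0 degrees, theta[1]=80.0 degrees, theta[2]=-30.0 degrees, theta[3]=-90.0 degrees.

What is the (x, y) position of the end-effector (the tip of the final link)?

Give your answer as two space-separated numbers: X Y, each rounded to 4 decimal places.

joint[0] = (0.0000, 0.0000)  (base)
link 0: phi[0] = 150 = 150 deg
  cos(150 deg) = -0.8660, sin(150 deg) = 0.5000
  joint[1] = (0.0000, 0.0000) + 2.4 * (-0.8660, 0.5000) = (0.0000 + -2.0785, 0.0000 + 1.2000) = (-2.0785, 1.2000)
link 1: phi[1] = 150 + 80 = 230 deg
  cos(230 deg) = -0.6428, sin(230 deg) = -0.7660
  joint[2] = (-2.0785, 1.2000) + 8.6 * (-0.6428, -0.7660) = (-2.0785 + -5.5280, 1.2000 + -6.5880) = (-7.6064, -5.3880)
link 2: phi[2] = 150 + 80 + -30 = 200 deg
  cos(200 deg) = -0.9397, sin(200 deg) = -0.3420
  joint[3] = (-7.6064, -5.3880) + 6.3 * (-0.9397, -0.3420) = (-7.6064 + -5.9201, -5.3880 + -2.1547) = (-13.5265, -7.5427)
link 3: phi[3] = 150 + 80 + -30 + -90 = 110 deg
  cos(110 deg) = -0.3420, sin(110 deg) = 0.9397
  joint[4] = (-13.5265, -7.5427) + 6.3 * (-0.3420, 0.9397) = (-13.5265 + -2.1547, -7.5427 + 5.9201) = (-15.6812, -1.6226)
End effector: (-15.6812, -1.6226)

Answer: -15.6812 -1.6226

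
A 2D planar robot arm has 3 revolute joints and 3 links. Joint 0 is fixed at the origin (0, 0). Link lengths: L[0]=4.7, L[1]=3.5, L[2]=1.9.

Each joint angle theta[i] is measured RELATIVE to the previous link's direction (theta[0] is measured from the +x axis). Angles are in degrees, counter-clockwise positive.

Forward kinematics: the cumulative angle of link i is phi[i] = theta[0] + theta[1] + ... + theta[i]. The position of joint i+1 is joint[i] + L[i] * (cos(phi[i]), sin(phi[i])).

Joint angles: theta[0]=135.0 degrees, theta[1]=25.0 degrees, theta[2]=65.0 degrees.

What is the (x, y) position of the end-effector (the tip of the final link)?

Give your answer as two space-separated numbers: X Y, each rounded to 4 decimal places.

joint[0] = (0.0000, 0.0000)  (base)
link 0: phi[0] = 135 = 135 deg
  cos(135 deg) = -0.7071, sin(135 deg) = 0.7071
  joint[1] = (0.0000, 0.0000) + 4.7 * (-0.7071, 0.7071) = (0.0000 + -3.3234, 0.0000 + 3.3234) = (-3.3234, 3.3234)
link 1: phi[1] = 135 + 25 = 160 deg
  cos(160 deg) = -0.9397, sin(160 deg) = 0.3420
  joint[2] = (-3.3234, 3.3234) + 3.5 * (-0.9397, 0.3420) = (-3.3234 + -3.2889, 3.3234 + 1.1971) = (-6.6123, 4.5205)
link 2: phi[2] = 135 + 25 + 65 = 225 deg
  cos(225 deg) = -0.7071, sin(225 deg) = -0.7071
  joint[3] = (-6.6123, 4.5205) + 1.9 * (-0.7071, -0.7071) = (-6.6123 + -1.3435, 4.5205 + -1.3435) = (-7.9558, 3.1770)
End effector: (-7.9558, 3.1770)

Answer: -7.9558 3.1770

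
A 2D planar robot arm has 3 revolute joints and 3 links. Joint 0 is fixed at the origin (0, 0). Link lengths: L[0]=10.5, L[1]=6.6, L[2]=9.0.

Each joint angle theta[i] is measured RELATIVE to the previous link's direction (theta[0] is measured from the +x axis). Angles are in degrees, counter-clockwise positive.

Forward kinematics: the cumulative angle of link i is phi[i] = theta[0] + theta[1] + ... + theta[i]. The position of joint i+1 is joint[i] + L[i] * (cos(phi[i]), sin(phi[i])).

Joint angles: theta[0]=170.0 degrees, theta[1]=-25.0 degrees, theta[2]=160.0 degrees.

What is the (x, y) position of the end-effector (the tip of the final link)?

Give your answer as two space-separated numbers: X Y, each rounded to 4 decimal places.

joint[0] = (0.0000, 0.0000)  (base)
link 0: phi[0] = 170 = 170 deg
  cos(170 deg) = -0.9848, sin(170 deg) = 0.1736
  joint[1] = (0.0000, 0.0000) + 10.5 * (-0.9848, 0.1736) = (0.0000 + -10.3405, 0.0000 + 1.8233) = (-10.3405, 1.8233)
link 1: phi[1] = 170 + -25 = 145 deg
  cos(145 deg) = -0.8192, sin(145 deg) = 0.5736
  joint[2] = (-10.3405, 1.8233) + 6.6 * (-0.8192, 0.5736) = (-10.3405 + -5.4064, 1.8233 + 3.7856) = (-15.7469, 5.6089)
link 2: phi[2] = 170 + -25 + 160 = 305 deg
  cos(305 deg) = 0.5736, sin(305 deg) = -0.8192
  joint[3] = (-15.7469, 5.6089) + 9 * (0.5736, -0.8192) = (-15.7469 + 5.1622, 5.6089 + -7.3724) = (-10.5847, -1.7635)
End effector: (-10.5847, -1.7635)

Answer: -10.5847 -1.7635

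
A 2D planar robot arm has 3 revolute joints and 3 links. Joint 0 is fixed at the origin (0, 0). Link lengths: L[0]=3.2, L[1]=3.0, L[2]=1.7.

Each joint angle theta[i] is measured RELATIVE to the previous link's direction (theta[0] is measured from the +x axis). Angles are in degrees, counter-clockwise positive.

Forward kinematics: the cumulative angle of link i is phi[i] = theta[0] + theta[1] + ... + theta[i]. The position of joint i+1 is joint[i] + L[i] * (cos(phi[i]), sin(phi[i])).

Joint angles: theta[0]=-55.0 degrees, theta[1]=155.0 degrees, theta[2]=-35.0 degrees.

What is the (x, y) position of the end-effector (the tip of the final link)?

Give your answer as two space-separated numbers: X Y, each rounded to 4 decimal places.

joint[0] = (0.0000, 0.0000)  (base)
link 0: phi[0] = -55 = -55 deg
  cos(-55 deg) = 0.5736, sin(-55 deg) = -0.8192
  joint[1] = (0.0000, 0.0000) + 3.2 * (0.5736, -0.8192) = (0.0000 + 1.8354, 0.0000 + -2.6213) = (1.8354, -2.6213)
link 1: phi[1] = -55 + 155 = 100 deg
  cos(100 deg) = -0.1736, sin(100 deg) = 0.9848
  joint[2] = (1.8354, -2.6213) + 3 * (-0.1736, 0.9848) = (1.8354 + -0.5209, -2.6213 + 2.9544) = (1.3145, 0.3331)
link 2: phi[2] = -55 + 155 + -35 = 65 deg
  cos(65 deg) = 0.4226, sin(65 deg) = 0.9063
  joint[3] = (1.3145, 0.3331) + 1.7 * (0.4226, 0.9063) = (1.3145 + 0.7185, 0.3331 + 1.5407) = (2.0330, 1.8739)
End effector: (2.0330, 1.8739)

Answer: 2.0330 1.8739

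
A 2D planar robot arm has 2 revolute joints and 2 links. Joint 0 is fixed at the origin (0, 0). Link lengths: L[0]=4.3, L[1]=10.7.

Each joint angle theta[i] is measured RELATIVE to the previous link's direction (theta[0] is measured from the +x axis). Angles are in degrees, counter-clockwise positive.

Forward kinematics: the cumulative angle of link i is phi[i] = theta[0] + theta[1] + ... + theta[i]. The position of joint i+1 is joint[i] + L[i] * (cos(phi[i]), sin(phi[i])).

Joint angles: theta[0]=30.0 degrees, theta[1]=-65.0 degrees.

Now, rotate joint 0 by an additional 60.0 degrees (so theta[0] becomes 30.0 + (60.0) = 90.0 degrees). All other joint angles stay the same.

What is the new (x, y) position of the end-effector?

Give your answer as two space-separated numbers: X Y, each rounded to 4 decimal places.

Answer: 9.6975 8.8220

Derivation:
joint[0] = (0.0000, 0.0000)  (base)
link 0: phi[0] = 90 = 90 deg
  cos(90 deg) = 0.0000, sin(90 deg) = 1.0000
  joint[1] = (0.0000, 0.0000) + 4.3 * (0.0000, 1.0000) = (0.0000 + 0.0000, 0.0000 + 4.3000) = (0.0000, 4.3000)
link 1: phi[1] = 90 + -65 = 25 deg
  cos(25 deg) = 0.9063, sin(25 deg) = 0.4226
  joint[2] = (0.0000, 4.3000) + 10.7 * (0.9063, 0.4226) = (0.0000 + 9.6975, 4.3000 + 4.5220) = (9.6975, 8.8220)
End effector: (9.6975, 8.8220)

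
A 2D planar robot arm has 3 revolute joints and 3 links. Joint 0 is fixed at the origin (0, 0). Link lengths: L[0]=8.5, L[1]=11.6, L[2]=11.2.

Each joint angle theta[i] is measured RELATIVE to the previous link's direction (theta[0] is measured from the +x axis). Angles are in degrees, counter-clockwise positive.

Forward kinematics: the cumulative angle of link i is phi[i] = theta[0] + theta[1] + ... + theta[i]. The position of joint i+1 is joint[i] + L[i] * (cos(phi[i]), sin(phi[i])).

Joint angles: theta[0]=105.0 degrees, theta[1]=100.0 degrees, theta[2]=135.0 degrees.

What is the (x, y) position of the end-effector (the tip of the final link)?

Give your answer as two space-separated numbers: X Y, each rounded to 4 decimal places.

joint[0] = (0.0000, 0.0000)  (base)
link 0: phi[0] = 105 = 105 deg
  cos(105 deg) = -0.2588, sin(105 deg) = 0.9659
  joint[1] = (0.0000, 0.0000) + 8.5 * (-0.2588, 0.9659) = (0.0000 + -2.2000, 0.0000 + 8.2104) = (-2.2000, 8.2104)
link 1: phi[1] = 105 + 100 = 205 deg
  cos(205 deg) = -0.9063, sin(205 deg) = -0.4226
  joint[2] = (-2.2000, 8.2104) + 11.6 * (-0.9063, -0.4226) = (-2.2000 + -10.5132, 8.2104 + -4.9024) = (-12.7131, 3.3080)
link 2: phi[2] = 105 + 100 + 135 = 340 deg
  cos(340 deg) = 0.9397, sin(340 deg) = -0.3420
  joint[3] = (-12.7131, 3.3080) + 11.2 * (0.9397, -0.3420) = (-12.7131 + 10.5246, 3.3080 + -3.8306) = (-2.1886, -0.5226)
End effector: (-2.1886, -0.5226)

Answer: -2.1886 -0.5226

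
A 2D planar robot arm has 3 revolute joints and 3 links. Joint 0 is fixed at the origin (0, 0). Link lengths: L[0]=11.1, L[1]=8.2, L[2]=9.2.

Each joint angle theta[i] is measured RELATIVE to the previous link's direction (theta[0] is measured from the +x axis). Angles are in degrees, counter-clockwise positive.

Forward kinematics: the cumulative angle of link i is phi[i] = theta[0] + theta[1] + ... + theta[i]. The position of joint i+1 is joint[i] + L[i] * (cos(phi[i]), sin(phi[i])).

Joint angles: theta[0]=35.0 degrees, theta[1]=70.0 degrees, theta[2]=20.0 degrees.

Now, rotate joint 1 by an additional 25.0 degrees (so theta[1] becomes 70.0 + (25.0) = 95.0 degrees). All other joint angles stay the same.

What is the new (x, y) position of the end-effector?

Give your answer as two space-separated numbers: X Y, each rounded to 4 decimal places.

joint[0] = (0.0000, 0.0000)  (base)
link 0: phi[0] = 35 = 35 deg
  cos(35 deg) = 0.8192, sin(35 deg) = 0.5736
  joint[1] = (0.0000, 0.0000) + 11.1 * (0.8192, 0.5736) = (0.0000 + 9.0926, 0.0000 + 6.3667) = (9.0926, 6.3667)
link 1: phi[1] = 35 + 95 = 130 deg
  cos(130 deg) = -0.6428, sin(130 deg) = 0.7660
  joint[2] = (9.0926, 6.3667) + 8.2 * (-0.6428, 0.7660) = (9.0926 + -5.2709, 6.3667 + 6.2816) = (3.8217, 12.6483)
link 2: phi[2] = 35 + 95 + 20 = 150 deg
  cos(150 deg) = -0.8660, sin(150 deg) = 0.5000
  joint[3] = (3.8217, 12.6483) + 9.2 * (-0.8660, 0.5000) = (3.8217 + -7.9674, 12.6483 + 4.6000) = (-4.1457, 17.2483)
End effector: (-4.1457, 17.2483)

Answer: -4.1457 17.2483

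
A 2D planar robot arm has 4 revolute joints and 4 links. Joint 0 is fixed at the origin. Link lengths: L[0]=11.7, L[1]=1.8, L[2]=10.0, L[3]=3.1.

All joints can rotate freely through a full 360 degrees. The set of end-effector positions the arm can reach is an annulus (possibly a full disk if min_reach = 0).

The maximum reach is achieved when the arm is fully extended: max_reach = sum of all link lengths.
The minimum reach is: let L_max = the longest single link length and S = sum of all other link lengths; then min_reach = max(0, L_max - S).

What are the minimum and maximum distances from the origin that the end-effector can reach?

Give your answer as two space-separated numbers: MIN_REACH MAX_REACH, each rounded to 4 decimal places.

Link lengths: [11.7, 1.8, 10.0, 3.1]
max_reach = 11.7 + 1.8 + 10 + 3.1 = 26.6
L_max = max([11.7, 1.8, 10.0, 3.1]) = 11.7
S (sum of others) = 26.6 - 11.7 = 14.9
min_reach = max(0, 11.7 - 14.9) = max(0, -3.2) = 0

Answer: 0.0000 26.6000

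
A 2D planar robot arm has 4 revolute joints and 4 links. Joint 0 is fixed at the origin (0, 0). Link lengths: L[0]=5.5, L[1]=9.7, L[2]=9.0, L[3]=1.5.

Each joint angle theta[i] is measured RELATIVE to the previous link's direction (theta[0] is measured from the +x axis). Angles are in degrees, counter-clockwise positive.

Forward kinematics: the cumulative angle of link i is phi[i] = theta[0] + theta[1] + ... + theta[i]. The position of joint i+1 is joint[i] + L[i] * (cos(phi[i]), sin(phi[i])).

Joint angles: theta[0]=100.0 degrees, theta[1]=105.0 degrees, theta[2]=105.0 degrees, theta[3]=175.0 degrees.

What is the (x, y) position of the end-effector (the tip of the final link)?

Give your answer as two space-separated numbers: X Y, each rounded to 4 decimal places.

Answer: -4.8215 -4.3486

Derivation:
joint[0] = (0.0000, 0.0000)  (base)
link 0: phi[0] = 100 = 100 deg
  cos(100 deg) = -0.1736, sin(100 deg) = 0.9848
  joint[1] = (0.0000, 0.0000) + 5.5 * (-0.1736, 0.9848) = (0.0000 + -0.9551, 0.0000 + 5.4164) = (-0.9551, 5.4164)
link 1: phi[1] = 100 + 105 = 205 deg
  cos(205 deg) = -0.9063, sin(205 deg) = -0.4226
  joint[2] = (-0.9551, 5.4164) + 9.7 * (-0.9063, -0.4226) = (-0.9551 + -8.7912, 5.4164 + -4.0994) = (-9.7463, 1.3170)
link 2: phi[2] = 100 + 105 + 105 = 310 deg
  cos(310 deg) = 0.6428, sin(310 deg) = -0.7660
  joint[3] = (-9.7463, 1.3170) + 9 * (0.6428, -0.7660) = (-9.7463 + 5.7851, 1.3170 + -6.8944) = (-3.9612, -5.5774)
link 3: phi[3] = 100 + 105 + 105 + 175 = 485 deg
  cos(485 deg) = -0.5736, sin(485 deg) = 0.8192
  joint[4] = (-3.9612, -5.5774) + 1.5 * (-0.5736, 0.8192) = (-3.9612 + -0.8604, -5.5774 + 1.2287) = (-4.8215, -4.3486)
End effector: (-4.8215, -4.3486)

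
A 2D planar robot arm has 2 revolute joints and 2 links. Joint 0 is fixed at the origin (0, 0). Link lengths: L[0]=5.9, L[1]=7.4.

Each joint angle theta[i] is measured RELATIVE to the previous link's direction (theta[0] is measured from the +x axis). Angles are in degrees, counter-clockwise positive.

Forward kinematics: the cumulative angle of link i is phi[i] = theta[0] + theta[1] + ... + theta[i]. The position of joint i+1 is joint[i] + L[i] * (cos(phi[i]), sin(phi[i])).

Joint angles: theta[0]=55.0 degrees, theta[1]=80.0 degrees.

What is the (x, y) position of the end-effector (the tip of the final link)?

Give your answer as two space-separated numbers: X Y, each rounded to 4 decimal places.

joint[0] = (0.0000, 0.0000)  (base)
link 0: phi[0] = 55 = 55 deg
  cos(55 deg) = 0.5736, sin(55 deg) = 0.8192
  joint[1] = (0.0000, 0.0000) + 5.9 * (0.5736, 0.8192) = (0.0000 + 3.3841, 0.0000 + 4.8330) = (3.3841, 4.8330)
link 1: phi[1] = 55 + 80 = 135 deg
  cos(135 deg) = -0.7071, sin(135 deg) = 0.7071
  joint[2] = (3.3841, 4.8330) + 7.4 * (-0.7071, 0.7071) = (3.3841 + -5.2326, 4.8330 + 5.2326) = (-1.8485, 10.0656)
End effector: (-1.8485, 10.0656)

Answer: -1.8485 10.0656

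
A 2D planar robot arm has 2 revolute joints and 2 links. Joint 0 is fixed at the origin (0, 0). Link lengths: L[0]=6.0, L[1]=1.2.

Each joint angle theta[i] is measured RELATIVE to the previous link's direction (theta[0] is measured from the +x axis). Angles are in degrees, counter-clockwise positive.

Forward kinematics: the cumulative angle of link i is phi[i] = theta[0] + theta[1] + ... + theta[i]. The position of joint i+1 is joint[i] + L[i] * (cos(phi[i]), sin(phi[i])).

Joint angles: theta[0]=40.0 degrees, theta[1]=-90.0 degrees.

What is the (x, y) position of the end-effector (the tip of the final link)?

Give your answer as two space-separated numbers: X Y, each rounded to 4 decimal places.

Answer: 5.3676 2.9375

Derivation:
joint[0] = (0.0000, 0.0000)  (base)
link 0: phi[0] = 40 = 40 deg
  cos(40 deg) = 0.7660, sin(40 deg) = 0.6428
  joint[1] = (0.0000, 0.0000) + 6 * (0.7660, 0.6428) = (0.0000 + 4.5963, 0.0000 + 3.8567) = (4.5963, 3.8567)
link 1: phi[1] = 40 + -90 = -50 deg
  cos(-50 deg) = 0.6428, sin(-50 deg) = -0.7660
  joint[2] = (4.5963, 3.8567) + 1.2 * (0.6428, -0.7660) = (4.5963 + 0.7713, 3.8567 + -0.9193) = (5.3676, 2.9375)
End effector: (5.3676, 2.9375)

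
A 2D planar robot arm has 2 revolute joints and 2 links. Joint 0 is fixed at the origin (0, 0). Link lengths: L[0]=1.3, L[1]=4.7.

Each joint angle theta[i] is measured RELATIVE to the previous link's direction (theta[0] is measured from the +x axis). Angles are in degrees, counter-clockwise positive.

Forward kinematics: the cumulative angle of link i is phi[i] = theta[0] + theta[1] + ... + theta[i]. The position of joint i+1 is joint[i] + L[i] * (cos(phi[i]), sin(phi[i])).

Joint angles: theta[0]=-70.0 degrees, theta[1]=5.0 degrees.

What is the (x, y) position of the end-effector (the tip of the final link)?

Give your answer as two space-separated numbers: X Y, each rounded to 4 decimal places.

Answer: 2.4309 -5.4812

Derivation:
joint[0] = (0.0000, 0.0000)  (base)
link 0: phi[0] = -70 = -70 deg
  cos(-70 deg) = 0.3420, sin(-70 deg) = -0.9397
  joint[1] = (0.0000, 0.0000) + 1.3 * (0.3420, -0.9397) = (0.0000 + 0.4446, 0.0000 + -1.2216) = (0.4446, -1.2216)
link 1: phi[1] = -70 + 5 = -65 deg
  cos(-65 deg) = 0.4226, sin(-65 deg) = -0.9063
  joint[2] = (0.4446, -1.2216) + 4.7 * (0.4226, -0.9063) = (0.4446 + 1.9863, -1.2216 + -4.2596) = (2.4309, -5.4812)
End effector: (2.4309, -5.4812)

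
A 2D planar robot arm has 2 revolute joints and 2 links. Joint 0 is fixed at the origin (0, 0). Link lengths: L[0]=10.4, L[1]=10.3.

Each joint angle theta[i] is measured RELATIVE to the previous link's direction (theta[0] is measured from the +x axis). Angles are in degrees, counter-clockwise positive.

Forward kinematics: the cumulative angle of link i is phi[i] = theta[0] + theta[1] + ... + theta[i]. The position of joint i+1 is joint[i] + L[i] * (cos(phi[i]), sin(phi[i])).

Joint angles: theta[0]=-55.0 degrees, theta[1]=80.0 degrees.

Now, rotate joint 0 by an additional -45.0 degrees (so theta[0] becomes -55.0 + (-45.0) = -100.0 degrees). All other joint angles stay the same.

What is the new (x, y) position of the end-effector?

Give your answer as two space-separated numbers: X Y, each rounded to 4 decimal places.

joint[0] = (0.0000, 0.0000)  (base)
link 0: phi[0] = -100 = -100 deg
  cos(-100 deg) = -0.1736, sin(-100 deg) = -0.9848
  joint[1] = (0.0000, 0.0000) + 10.4 * (-0.1736, -0.9848) = (0.0000 + -1.8059, 0.0000 + -10.2420) = (-1.8059, -10.2420)
link 1: phi[1] = -100 + 80 = -20 deg
  cos(-20 deg) = 0.9397, sin(-20 deg) = -0.3420
  joint[2] = (-1.8059, -10.2420) + 10.3 * (0.9397, -0.3420) = (-1.8059 + 9.6788, -10.2420 + -3.5228) = (7.8729, -13.7648)
End effector: (7.8729, -13.7648)

Answer: 7.8729 -13.7648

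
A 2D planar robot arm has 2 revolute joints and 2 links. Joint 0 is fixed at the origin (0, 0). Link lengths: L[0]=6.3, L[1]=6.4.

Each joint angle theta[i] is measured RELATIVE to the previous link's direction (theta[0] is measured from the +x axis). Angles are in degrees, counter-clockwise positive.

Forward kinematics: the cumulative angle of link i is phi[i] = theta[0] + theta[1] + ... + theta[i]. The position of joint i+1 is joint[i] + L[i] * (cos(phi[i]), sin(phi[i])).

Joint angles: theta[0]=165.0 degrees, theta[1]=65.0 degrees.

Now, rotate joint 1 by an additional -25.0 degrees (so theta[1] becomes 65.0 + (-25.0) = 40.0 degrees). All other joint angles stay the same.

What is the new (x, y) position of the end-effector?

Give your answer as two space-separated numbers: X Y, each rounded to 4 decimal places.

Answer: -11.8857 -1.0742

Derivation:
joint[0] = (0.0000, 0.0000)  (base)
link 0: phi[0] = 165 = 165 deg
  cos(165 deg) = -0.9659, sin(165 deg) = 0.2588
  joint[1] = (0.0000, 0.0000) + 6.3 * (-0.9659, 0.2588) = (0.0000 + -6.0853, 0.0000 + 1.6306) = (-6.0853, 1.6306)
link 1: phi[1] = 165 + 40 = 205 deg
  cos(205 deg) = -0.9063, sin(205 deg) = -0.4226
  joint[2] = (-6.0853, 1.6306) + 6.4 * (-0.9063, -0.4226) = (-6.0853 + -5.8004, 1.6306 + -2.7048) = (-11.8857, -1.0742)
End effector: (-11.8857, -1.0742)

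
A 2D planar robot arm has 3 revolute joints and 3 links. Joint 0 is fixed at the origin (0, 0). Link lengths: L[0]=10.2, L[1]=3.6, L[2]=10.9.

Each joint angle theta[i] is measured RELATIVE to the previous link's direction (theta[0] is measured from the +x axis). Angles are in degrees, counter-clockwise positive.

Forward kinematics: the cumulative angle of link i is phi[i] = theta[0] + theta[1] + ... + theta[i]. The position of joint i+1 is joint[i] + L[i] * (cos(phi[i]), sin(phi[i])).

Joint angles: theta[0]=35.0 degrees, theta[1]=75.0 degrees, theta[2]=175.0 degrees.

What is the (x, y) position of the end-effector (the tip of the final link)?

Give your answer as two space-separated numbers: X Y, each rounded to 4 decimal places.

joint[0] = (0.0000, 0.0000)  (base)
link 0: phi[0] = 35 = 35 deg
  cos(35 deg) = 0.8192, sin(35 deg) = 0.5736
  joint[1] = (0.0000, 0.0000) + 10.2 * (0.8192, 0.5736) = (0.0000 + 8.3554, 0.0000 + 5.8505) = (8.3554, 5.8505)
link 1: phi[1] = 35 + 75 = 110 deg
  cos(110 deg) = -0.3420, sin(110 deg) = 0.9397
  joint[2] = (8.3554, 5.8505) + 3.6 * (-0.3420, 0.9397) = (8.3554 + -1.2313, 5.8505 + 3.3829) = (7.1241, 9.2334)
link 2: phi[2] = 35 + 75 + 175 = 285 deg
  cos(285 deg) = 0.2588, sin(285 deg) = -0.9659
  joint[3] = (7.1241, 9.2334) + 10.9 * (0.2588, -0.9659) = (7.1241 + 2.8211, 9.2334 + -10.5286) = (9.9452, -1.2952)
End effector: (9.9452, -1.2952)

Answer: 9.9452 -1.2952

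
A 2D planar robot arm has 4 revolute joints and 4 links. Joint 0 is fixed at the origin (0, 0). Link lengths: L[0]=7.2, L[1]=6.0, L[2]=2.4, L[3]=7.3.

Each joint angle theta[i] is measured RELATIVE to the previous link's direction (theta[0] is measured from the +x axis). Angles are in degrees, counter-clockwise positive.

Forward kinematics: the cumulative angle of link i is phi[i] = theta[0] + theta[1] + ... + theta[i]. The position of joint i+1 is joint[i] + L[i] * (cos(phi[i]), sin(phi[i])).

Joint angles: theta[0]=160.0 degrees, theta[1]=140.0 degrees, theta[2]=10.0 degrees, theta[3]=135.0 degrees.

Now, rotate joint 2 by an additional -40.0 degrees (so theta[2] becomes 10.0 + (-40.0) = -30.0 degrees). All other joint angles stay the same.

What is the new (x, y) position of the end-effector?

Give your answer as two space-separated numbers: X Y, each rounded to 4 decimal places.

Answer: 1.3961 0.0283

Derivation:
joint[0] = (0.0000, 0.0000)  (base)
link 0: phi[0] = 160 = 160 deg
  cos(160 deg) = -0.9397, sin(160 deg) = 0.3420
  joint[1] = (0.0000, 0.0000) + 7.2 * (-0.9397, 0.3420) = (0.0000 + -6.7658, 0.0000 + 2.4625) = (-6.7658, 2.4625)
link 1: phi[1] = 160 + 140 = 300 deg
  cos(300 deg) = 0.5000, sin(300 deg) = -0.8660
  joint[2] = (-6.7658, 2.4625) + 6 * (0.5000, -0.8660) = (-6.7658 + 3.0000, 2.4625 + -5.1962) = (-3.7658, -2.7336)
link 2: phi[2] = 160 + 140 + -30 = 270 deg
  cos(270 deg) = -0.0000, sin(270 deg) = -1.0000
  joint[3] = (-3.7658, -2.7336) + 2.4 * (-0.0000, -1.0000) = (-3.7658 + -0.0000, -2.7336 + -2.4000) = (-3.7658, -5.1336)
link 3: phi[3] = 160 + 140 + -30 + 135 = 405 deg
  cos(405 deg) = 0.7071, sin(405 deg) = 0.7071
  joint[4] = (-3.7658, -5.1336) + 7.3 * (0.7071, 0.7071) = (-3.7658 + 5.1619, -5.1336 + 5.1619) = (1.3961, 0.0283)
End effector: (1.3961, 0.0283)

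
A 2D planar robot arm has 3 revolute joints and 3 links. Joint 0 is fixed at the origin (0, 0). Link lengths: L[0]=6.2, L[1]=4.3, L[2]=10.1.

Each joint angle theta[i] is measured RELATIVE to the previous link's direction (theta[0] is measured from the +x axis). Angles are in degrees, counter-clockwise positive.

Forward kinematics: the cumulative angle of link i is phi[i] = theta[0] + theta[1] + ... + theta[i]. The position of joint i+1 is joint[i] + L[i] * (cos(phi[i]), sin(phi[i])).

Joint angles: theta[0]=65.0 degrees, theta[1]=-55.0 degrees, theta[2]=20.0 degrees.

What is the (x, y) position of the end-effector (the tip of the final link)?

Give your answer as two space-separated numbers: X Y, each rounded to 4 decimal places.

Answer: 15.6018 11.4158

Derivation:
joint[0] = (0.0000, 0.0000)  (base)
link 0: phi[0] = 65 = 65 deg
  cos(65 deg) = 0.4226, sin(65 deg) = 0.9063
  joint[1] = (0.0000, 0.0000) + 6.2 * (0.4226, 0.9063) = (0.0000 + 2.6202, 0.0000 + 5.6191) = (2.6202, 5.6191)
link 1: phi[1] = 65 + -55 = 10 deg
  cos(10 deg) = 0.9848, sin(10 deg) = 0.1736
  joint[2] = (2.6202, 5.6191) + 4.3 * (0.9848, 0.1736) = (2.6202 + 4.2347, 5.6191 + 0.7467) = (6.8549, 6.3658)
link 2: phi[2] = 65 + -55 + 20 = 30 deg
  cos(30 deg) = 0.8660, sin(30 deg) = 0.5000
  joint[3] = (6.8549, 6.3658) + 10.1 * (0.8660, 0.5000) = (6.8549 + 8.7469, 6.3658 + 5.0500) = (15.6018, 11.4158)
End effector: (15.6018, 11.4158)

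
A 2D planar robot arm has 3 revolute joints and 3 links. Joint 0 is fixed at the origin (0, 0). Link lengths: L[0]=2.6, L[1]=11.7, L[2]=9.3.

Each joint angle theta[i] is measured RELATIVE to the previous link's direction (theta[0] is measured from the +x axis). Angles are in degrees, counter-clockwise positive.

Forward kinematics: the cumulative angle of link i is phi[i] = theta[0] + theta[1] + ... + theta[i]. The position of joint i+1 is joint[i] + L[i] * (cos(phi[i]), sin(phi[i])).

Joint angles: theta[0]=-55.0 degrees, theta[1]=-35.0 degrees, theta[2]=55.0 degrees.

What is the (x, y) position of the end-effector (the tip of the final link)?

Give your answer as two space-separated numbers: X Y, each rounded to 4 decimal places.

Answer: 9.1094 -19.1641

Derivation:
joint[0] = (0.0000, 0.0000)  (base)
link 0: phi[0] = -55 = -55 deg
  cos(-55 deg) = 0.5736, sin(-55 deg) = -0.8192
  joint[1] = (0.0000, 0.0000) + 2.6 * (0.5736, -0.8192) = (0.0000 + 1.4913, 0.0000 + -2.1298) = (1.4913, -2.1298)
link 1: phi[1] = -55 + -35 = -90 deg
  cos(-90 deg) = 0.0000, sin(-90 deg) = -1.0000
  joint[2] = (1.4913, -2.1298) + 11.7 * (0.0000, -1.0000) = (1.4913 + 0.0000, -2.1298 + -11.7000) = (1.4913, -13.8298)
link 2: phi[2] = -55 + -35 + 55 = -35 deg
  cos(-35 deg) = 0.8192, sin(-35 deg) = -0.5736
  joint[3] = (1.4913, -13.8298) + 9.3 * (0.8192, -0.5736) = (1.4913 + 7.6181, -13.8298 + -5.3343) = (9.1094, -19.1641)
End effector: (9.1094, -19.1641)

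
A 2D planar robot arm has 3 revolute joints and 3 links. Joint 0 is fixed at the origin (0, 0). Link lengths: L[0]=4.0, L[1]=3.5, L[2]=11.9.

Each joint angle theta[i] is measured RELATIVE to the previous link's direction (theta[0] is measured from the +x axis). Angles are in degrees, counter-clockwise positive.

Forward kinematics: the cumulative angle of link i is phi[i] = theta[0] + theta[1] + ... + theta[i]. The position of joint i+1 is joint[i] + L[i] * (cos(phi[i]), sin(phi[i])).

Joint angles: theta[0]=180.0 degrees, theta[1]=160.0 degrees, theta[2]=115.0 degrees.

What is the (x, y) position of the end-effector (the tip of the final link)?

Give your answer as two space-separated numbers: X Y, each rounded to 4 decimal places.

Answer: -1.7482 10.6576

Derivation:
joint[0] = (0.0000, 0.0000)  (base)
link 0: phi[0] = 180 = 180 deg
  cos(180 deg) = -1.0000, sin(180 deg) = 0.0000
  joint[1] = (0.0000, 0.0000) + 4 * (-1.0000, 0.0000) = (0.0000 + -4.0000, 0.0000 + 0.0000) = (-4.0000, 0.0000)
link 1: phi[1] = 180 + 160 = 340 deg
  cos(340 deg) = 0.9397, sin(340 deg) = -0.3420
  joint[2] = (-4.0000, 0.0000) + 3.5 * (0.9397, -0.3420) = (-4.0000 + 3.2889, 0.0000 + -1.1971) = (-0.7111, -1.1971)
link 2: phi[2] = 180 + 160 + 115 = 455 deg
  cos(455 deg) = -0.0872, sin(455 deg) = 0.9962
  joint[3] = (-0.7111, -1.1971) + 11.9 * (-0.0872, 0.9962) = (-0.7111 + -1.0372, -1.1971 + 11.8547) = (-1.7482, 10.6576)
End effector: (-1.7482, 10.6576)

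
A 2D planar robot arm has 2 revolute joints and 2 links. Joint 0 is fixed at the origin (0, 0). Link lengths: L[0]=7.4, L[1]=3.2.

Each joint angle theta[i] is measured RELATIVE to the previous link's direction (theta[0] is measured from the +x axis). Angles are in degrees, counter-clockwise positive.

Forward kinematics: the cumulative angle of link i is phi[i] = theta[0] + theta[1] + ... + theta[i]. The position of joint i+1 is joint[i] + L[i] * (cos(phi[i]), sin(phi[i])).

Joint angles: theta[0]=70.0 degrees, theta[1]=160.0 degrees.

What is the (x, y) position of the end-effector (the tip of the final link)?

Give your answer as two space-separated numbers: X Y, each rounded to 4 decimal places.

Answer: 0.4740 4.5024

Derivation:
joint[0] = (0.0000, 0.0000)  (base)
link 0: phi[0] = 70 = 70 deg
  cos(70 deg) = 0.3420, sin(70 deg) = 0.9397
  joint[1] = (0.0000, 0.0000) + 7.4 * (0.3420, 0.9397) = (0.0000 + 2.5309, 0.0000 + 6.9537) = (2.5309, 6.9537)
link 1: phi[1] = 70 + 160 = 230 deg
  cos(230 deg) = -0.6428, sin(230 deg) = -0.7660
  joint[2] = (2.5309, 6.9537) + 3.2 * (-0.6428, -0.7660) = (2.5309 + -2.0569, 6.9537 + -2.4513) = (0.4740, 4.5024)
End effector: (0.4740, 4.5024)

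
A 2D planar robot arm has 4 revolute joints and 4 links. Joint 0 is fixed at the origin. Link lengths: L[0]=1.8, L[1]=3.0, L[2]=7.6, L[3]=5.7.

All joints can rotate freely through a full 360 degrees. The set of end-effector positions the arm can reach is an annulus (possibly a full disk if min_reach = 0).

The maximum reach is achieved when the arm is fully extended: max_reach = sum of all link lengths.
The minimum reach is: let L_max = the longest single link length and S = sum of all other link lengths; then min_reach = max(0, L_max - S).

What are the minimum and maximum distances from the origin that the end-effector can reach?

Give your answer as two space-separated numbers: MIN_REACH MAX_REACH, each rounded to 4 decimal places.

Answer: 0.0000 18.1000

Derivation:
Link lengths: [1.8, 3.0, 7.6, 5.7]
max_reach = 1.8 + 3 + 7.6 + 5.7 = 18.1
L_max = max([1.8, 3.0, 7.6, 5.7]) = 7.6
S (sum of others) = 18.1 - 7.6 = 10.5
min_reach = max(0, 7.6 - 10.5) = max(0, -2.9) = 0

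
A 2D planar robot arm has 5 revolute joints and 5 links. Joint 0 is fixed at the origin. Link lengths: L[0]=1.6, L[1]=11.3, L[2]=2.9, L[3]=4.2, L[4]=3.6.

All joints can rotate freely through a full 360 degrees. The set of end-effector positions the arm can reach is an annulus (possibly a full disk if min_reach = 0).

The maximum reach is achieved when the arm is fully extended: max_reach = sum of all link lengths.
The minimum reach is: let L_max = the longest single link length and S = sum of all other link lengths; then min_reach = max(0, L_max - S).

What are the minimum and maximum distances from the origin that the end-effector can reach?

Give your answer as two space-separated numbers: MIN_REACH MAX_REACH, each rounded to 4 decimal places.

Answer: 0.0000 23.6000

Derivation:
Link lengths: [1.6, 11.3, 2.9, 4.2, 3.6]
max_reach = 1.6 + 11.3 + 2.9 + 4.2 + 3.6 = 23.6
L_max = max([1.6, 11.3, 2.9, 4.2, 3.6]) = 11.3
S (sum of others) = 23.6 - 11.3 = 12.3
min_reach = max(0, 11.3 - 12.3) = max(0, -1) = 0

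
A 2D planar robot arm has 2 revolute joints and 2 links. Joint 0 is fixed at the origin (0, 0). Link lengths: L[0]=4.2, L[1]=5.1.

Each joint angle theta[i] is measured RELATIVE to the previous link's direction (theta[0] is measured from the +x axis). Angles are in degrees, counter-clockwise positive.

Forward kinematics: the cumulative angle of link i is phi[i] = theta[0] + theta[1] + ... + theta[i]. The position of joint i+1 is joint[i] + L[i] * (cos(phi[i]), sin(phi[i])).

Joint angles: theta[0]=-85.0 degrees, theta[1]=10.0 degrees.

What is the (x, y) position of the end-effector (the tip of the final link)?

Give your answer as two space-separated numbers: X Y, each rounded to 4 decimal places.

Answer: 1.6860 -9.1102

Derivation:
joint[0] = (0.0000, 0.0000)  (base)
link 0: phi[0] = -85 = -85 deg
  cos(-85 deg) = 0.0872, sin(-85 deg) = -0.9962
  joint[1] = (0.0000, 0.0000) + 4.2 * (0.0872, -0.9962) = (0.0000 + 0.3661, 0.0000 + -4.1840) = (0.3661, -4.1840)
link 1: phi[1] = -85 + 10 = -75 deg
  cos(-75 deg) = 0.2588, sin(-75 deg) = -0.9659
  joint[2] = (0.3661, -4.1840) + 5.1 * (0.2588, -0.9659) = (0.3661 + 1.3200, -4.1840 + -4.9262) = (1.6860, -9.1102)
End effector: (1.6860, -9.1102)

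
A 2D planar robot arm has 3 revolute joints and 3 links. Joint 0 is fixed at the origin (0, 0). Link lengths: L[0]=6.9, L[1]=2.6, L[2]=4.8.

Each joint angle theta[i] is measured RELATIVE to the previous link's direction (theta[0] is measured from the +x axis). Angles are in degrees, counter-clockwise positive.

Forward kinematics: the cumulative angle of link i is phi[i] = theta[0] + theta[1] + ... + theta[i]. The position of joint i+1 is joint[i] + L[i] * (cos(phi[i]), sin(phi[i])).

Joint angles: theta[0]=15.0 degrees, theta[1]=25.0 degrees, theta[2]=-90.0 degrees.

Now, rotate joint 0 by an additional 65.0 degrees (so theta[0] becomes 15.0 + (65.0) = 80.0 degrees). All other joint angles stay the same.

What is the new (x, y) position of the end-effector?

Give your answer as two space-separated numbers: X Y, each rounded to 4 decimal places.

joint[0] = (0.0000, 0.0000)  (base)
link 0: phi[0] = 80 = 80 deg
  cos(80 deg) = 0.1736, sin(80 deg) = 0.9848
  joint[1] = (0.0000, 0.0000) + 6.9 * (0.1736, 0.9848) = (0.0000 + 1.1982, 0.0000 + 6.7952) = (1.1982, 6.7952)
link 1: phi[1] = 80 + 25 = 105 deg
  cos(105 deg) = -0.2588, sin(105 deg) = 0.9659
  joint[2] = (1.1982, 6.7952) + 2.6 * (-0.2588, 0.9659) = (1.1982 + -0.6729, 6.7952 + 2.5114) = (0.5252, 9.3066)
link 2: phi[2] = 80 + 25 + -90 = 15 deg
  cos(15 deg) = 0.9659, sin(15 deg) = 0.2588
  joint[3] = (0.5252, 9.3066) + 4.8 * (0.9659, 0.2588) = (0.5252 + 4.6364, 9.3066 + 1.2423) = (5.1617, 10.5489)
End effector: (5.1617, 10.5489)

Answer: 5.1617 10.5489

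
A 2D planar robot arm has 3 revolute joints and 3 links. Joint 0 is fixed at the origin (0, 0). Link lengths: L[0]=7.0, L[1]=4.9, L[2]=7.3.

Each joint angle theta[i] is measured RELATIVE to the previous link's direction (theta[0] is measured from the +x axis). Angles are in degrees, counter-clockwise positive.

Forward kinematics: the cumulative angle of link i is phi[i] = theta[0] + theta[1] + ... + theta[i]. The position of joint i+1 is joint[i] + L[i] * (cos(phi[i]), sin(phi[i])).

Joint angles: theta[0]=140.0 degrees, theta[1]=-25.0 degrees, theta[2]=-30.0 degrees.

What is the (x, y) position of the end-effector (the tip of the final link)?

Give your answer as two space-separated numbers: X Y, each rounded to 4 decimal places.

joint[0] = (0.0000, 0.0000)  (base)
link 0: phi[0] = 140 = 140 deg
  cos(140 deg) = -0.7660, sin(140 deg) = 0.6428
  joint[1] = (0.0000, 0.0000) + 7 * (-0.7660, 0.6428) = (0.0000 + -5.3623, 0.0000 + 4.4995) = (-5.3623, 4.4995)
link 1: phi[1] = 140 + -25 = 115 deg
  cos(115 deg) = -0.4226, sin(115 deg) = 0.9063
  joint[2] = (-5.3623, 4.4995) + 4.9 * (-0.4226, 0.9063) = (-5.3623 + -2.0708, 4.4995 + 4.4409) = (-7.4331, 8.9404)
link 2: phi[2] = 140 + -25 + -30 = 85 deg
  cos(85 deg) = 0.0872, sin(85 deg) = 0.9962
  joint[3] = (-7.4331, 8.9404) + 7.3 * (0.0872, 0.9962) = (-7.4331 + 0.6362, 8.9404 + 7.2722) = (-6.7969, 16.2126)
End effector: (-6.7969, 16.2126)

Answer: -6.7969 16.2126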